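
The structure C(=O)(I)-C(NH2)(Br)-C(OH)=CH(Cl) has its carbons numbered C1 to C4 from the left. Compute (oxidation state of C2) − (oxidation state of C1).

-1

C2: 2C, 1N, 1Br → 0 + 1 + 1 = +2
C1: 1C, 2O, 1I → 0 + 2 + 1 = +3
Difference: +2 − (+3) = -1.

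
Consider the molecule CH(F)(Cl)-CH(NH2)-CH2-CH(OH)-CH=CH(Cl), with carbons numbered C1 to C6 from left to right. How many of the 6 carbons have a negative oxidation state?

Assign +1 per bond to O/N/halogen, −1 per bond to H or an electropositive element, and 0 per bond to carbon. Tallying each carbon:
C1: 1C, 1H, 1F, 1Cl → 0 − 1 + 1 + 1 = +1
C2: 2C, 1H, 1N → 0 − 1 + 1 = 0
C3: 2C, 2H → 0 − 2 = -2
C4: 2C, 1H, 1O → 0 − 1 + 1 = 0
C5: 3C, 1H → 0 − 1 = -1
C6: 2C, 1H, 1Cl → 0 − 1 + 1 = 0
2 carbons (C3, C5) meet the condition.

2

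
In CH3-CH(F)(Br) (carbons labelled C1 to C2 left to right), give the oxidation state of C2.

C2 has one bond to C (0), one bond to F (+1), one bond to Br (+1), one bond to H (-1).
Oxidation state = 0 + 1 + 1 − 1 = +1.

+1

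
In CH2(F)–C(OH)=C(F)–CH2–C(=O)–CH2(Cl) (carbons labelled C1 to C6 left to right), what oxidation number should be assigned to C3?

Count +1 for every bond to an atom more electronegative than carbon and −1 for every bond to one less electronegative; C–C bonds are 0.
C3 has a double bond to C (2×0 = 0), one bond to C (0), one bond to F (+1).
Oxidation state = 0 + 0 + 1 = +1.

+1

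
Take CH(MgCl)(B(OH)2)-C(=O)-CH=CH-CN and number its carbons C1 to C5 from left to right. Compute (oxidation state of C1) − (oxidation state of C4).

-2

C1: 1C, 1H, 1Mg, 1B → 0 − 1 − 1 − 1 = -3
C4: 3C, 1H → 0 − 1 = -1
Difference: -3 − (-1) = -2.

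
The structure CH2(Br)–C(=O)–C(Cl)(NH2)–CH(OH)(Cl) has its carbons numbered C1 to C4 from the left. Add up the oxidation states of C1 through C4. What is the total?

Tallying each carbon's bonds:
C1: 1C, 2H, 1Br → 0 − 2 + 1 = -1
C2: 2C, 2O → 0 + 2 = +2
C3: 2C, 1N, 1Cl → 0 + 1 + 1 = +2
C4: 1C, 1H, 1O, 1Cl → 0 − 1 + 1 + 1 = +1
Sum = -1 + 2 + 2 + 1 = +4.

+4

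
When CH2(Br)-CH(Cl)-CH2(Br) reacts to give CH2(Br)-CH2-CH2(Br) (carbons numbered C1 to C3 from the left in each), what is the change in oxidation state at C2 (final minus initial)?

-2

Before: C2 has 2 bonds to C, 1 bond to H, 1 bond to Cl → oxidation state 0.
After: C2 has 2 bonds to C, 2 bonds to H → oxidation state -2.
Δ = -2 − (0) = -2, so this is a reduction at C2.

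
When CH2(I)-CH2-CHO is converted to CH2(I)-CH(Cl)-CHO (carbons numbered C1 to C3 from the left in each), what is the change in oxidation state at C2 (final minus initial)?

Before: C2 has 2 bonds to C, 2 bonds to H → oxidation state -2.
After: C2 has 2 bonds to C, 1 bond to H, 1 bond to Cl → oxidation state 0.
Δ = 0 − (-2) = +2, so this is an oxidation at C2.

+2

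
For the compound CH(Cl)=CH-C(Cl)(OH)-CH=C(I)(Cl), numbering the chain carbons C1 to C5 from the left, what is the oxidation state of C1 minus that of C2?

C1: 2C, 1H, 1Cl → 0 − 1 + 1 = 0
C2: 3C, 1H → 0 − 1 = -1
Difference: 0 − (-1) = +1.

+1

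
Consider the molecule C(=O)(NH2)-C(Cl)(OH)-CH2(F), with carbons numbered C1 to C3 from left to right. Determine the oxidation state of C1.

Each bond to a more electronegative atom (O, N, halogen) counts +1, each bond to a less electronegative atom (H, metal, B, Si) counts −1, and each C–C bond counts 0.
C1 has one bond to C (0), a double bond to O (2×+1 = +2), one bond to N (+1).
Oxidation state = 0 + 2 + 1 = +3.

+3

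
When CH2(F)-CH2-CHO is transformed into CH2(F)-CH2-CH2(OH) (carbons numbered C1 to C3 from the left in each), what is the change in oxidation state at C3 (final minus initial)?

-2

Before: C3 has 1 bond to C, 1 bond to H, 2 bonds to O → oxidation state +1.
After: C3 has 1 bond to C, 2 bonds to H, 1 bond to O → oxidation state -1.
Δ = -1 − (+1) = -2, so this is a reduction at C3.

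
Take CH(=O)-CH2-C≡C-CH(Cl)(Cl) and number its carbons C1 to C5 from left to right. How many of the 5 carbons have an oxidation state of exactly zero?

2

Tallying each carbon's bonds:
C1: 1C, 1H, 2O → 0 − 1 + 2 = +1
C2: 2C, 2H → 0 − 2 = -2
C3: 4C → 0 = 0
C4: 4C → 0 = 0
C5: 1C, 1H, 2Cl → 0 − 1 + 2 = +1
2 carbons (C3, C4) meet the condition.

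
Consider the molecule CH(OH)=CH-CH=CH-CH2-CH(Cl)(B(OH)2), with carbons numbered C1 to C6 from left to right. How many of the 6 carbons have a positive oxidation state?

Tallying each carbon's bonds:
C1: 2C, 1H, 1O → 0 − 1 + 1 = 0
C2: 3C, 1H → 0 − 1 = -1
C3: 3C, 1H → 0 − 1 = -1
C4: 3C, 1H → 0 − 1 = -1
C5: 2C, 2H → 0 − 2 = -2
C6: 1C, 1H, 1Cl, 1B → 0 − 1 + 1 − 1 = -1
0 carbons meet the condition.

0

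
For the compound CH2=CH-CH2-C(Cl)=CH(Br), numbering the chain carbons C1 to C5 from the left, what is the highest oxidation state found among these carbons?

+1

Tallying each carbon's bonds:
C1: 2C, 2H → 0 − 2 = -2
C2: 3C, 1H → 0 − 1 = -1
C3: 2C, 2H → 0 − 2 = -2
C4: 3C, 1Cl → 0 + 1 = +1
C5: 2C, 1H, 1Br → 0 − 1 + 1 = 0
The highest value is +1.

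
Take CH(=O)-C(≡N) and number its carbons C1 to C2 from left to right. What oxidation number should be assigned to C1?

+1

C1 has one bond to C (0), a double bond to O (2×+1 = +2), one bond to H (-1).
Oxidation state = 0 + 2 − 1 = +1.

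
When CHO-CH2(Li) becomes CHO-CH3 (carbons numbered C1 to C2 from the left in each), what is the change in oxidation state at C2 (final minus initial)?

0

Before: C2 has 1 bond to C, 2 bonds to H, 1 bond to Li → oxidation state -3.
After: C2 has 1 bond to C, 3 bonds to H → oxidation state -3.
Δ = -3 − (-3) = 0, so no net redox change at C2.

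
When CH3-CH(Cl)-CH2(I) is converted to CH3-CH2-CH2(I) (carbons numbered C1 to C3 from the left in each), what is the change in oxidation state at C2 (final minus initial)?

Before: C2 has 2 bonds to C, 1 bond to H, 1 bond to Cl → oxidation state 0.
After: C2 has 2 bonds to C, 2 bonds to H → oxidation state -2.
Δ = -2 − (0) = -2, so this is a reduction at C2.

-2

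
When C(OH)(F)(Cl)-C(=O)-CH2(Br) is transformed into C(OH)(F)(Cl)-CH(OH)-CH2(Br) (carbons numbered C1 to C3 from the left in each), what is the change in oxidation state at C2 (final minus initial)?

Before: C2 has 2 bonds to C, 2 bonds to O → oxidation state +2.
After: C2 has 2 bonds to C, 1 bond to H, 1 bond to O → oxidation state 0.
Δ = 0 − (+2) = -2, so this is a reduction at C2.

-2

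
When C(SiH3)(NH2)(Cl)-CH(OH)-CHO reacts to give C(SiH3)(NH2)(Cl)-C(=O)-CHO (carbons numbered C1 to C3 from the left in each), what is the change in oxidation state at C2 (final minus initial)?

+2

Before: C2 has 2 bonds to C, 1 bond to H, 1 bond to O → oxidation state 0.
After: C2 has 2 bonds to C, 2 bonds to O → oxidation state +2.
Δ = +2 − (0) = +2, so this is an oxidation at C2.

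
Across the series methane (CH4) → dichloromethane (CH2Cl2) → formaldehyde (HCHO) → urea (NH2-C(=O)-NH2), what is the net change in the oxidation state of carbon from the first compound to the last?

Carbon oxidation states along the series — methane: -4, dichloromethane: 0, formaldehyde: 0, urea: +4.
Net change = +4 − (-4) = +8.

+8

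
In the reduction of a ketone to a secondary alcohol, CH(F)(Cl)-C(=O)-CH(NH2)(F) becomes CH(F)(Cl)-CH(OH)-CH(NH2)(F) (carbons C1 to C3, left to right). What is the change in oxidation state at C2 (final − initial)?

Before: C2 has 2 bonds to C, 2 bonds to O → oxidation state +2.
After: C2 has 2 bonds to C, 1 bond to H, 1 bond to O → oxidation state 0.
Δ = 0 − (+2) = -2, so this is a reduction at C2.

-2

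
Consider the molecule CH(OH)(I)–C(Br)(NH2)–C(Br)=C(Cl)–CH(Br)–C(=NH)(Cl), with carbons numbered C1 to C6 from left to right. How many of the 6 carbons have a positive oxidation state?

5

Tallying each carbon's bonds:
C1: 1C, 1H, 1O, 1I → 0 − 1 + 1 + 1 = +1
C2: 2C, 1N, 1Br → 0 + 1 + 1 = +2
C3: 3C, 1Br → 0 + 1 = +1
C4: 3C, 1Cl → 0 + 1 = +1
C5: 2C, 1H, 1Br → 0 − 1 + 1 = 0
C6: 1C, 2N, 1Cl → 0 + 2 + 1 = +3
5 carbons (C1, C2, C3, C4, C6) meet the condition.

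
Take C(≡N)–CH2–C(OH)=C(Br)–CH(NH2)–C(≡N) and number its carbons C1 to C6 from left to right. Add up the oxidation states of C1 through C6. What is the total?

Tallying each carbon's bonds:
C1: 1C, 3N → 0 + 3 = +3
C2: 2C, 2H → 0 − 2 = -2
C3: 3C, 1O → 0 + 1 = +1
C4: 3C, 1Br → 0 + 1 = +1
C5: 2C, 1H, 1N → 0 − 1 + 1 = 0
C6: 1C, 3N → 0 + 3 = +3
Sum = +3 − 2 + 1 + 1 + 0 + 3 = +6.

+6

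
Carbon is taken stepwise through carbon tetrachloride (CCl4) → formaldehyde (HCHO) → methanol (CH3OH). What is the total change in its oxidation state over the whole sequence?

Carbon oxidation states along the series — carbon tetrachloride: +4, formaldehyde: 0, methanol: -2.
Net change = -2 − (+4) = -6.

-6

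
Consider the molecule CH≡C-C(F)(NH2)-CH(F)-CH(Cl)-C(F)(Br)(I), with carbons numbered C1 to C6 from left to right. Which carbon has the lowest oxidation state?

Tallying each carbon's bonds:
C1: 3C, 1H → 0 − 1 = -1
C2: 4C → 0 = 0
C3: 2C, 1N, 1F → 0 + 1 + 1 = +2
C4: 2C, 1H, 1F → 0 − 1 + 1 = 0
C5: 2C, 1H, 1Cl → 0 − 1 + 1 = 0
C6: 1C, 1F, 1Br, 1I → 0 + 1 + 1 + 1 = +3
The most reduced carbon is C1 at -1.

C1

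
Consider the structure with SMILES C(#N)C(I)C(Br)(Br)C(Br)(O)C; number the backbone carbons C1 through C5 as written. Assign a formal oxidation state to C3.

+2

Assign +1 per bond to O/N/halogen, −1 per bond to H or an electropositive element, and 0 per bond to carbon.
C3 has one bond to C (0), one bond to C (0), one bond to Br (+1), one bond to Br (+1).
Oxidation state = 0 + 0 + 1 + 1 = +2.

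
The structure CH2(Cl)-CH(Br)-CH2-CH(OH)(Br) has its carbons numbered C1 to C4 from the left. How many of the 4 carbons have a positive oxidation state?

Assign +1 per bond to O/N/halogen, −1 per bond to H or an electropositive element, and 0 per bond to carbon. Tallying each carbon:
C1: 1C, 2H, 1Cl → 0 − 2 + 1 = -1
C2: 2C, 1H, 1Br → 0 − 1 + 1 = 0
C3: 2C, 2H → 0 − 2 = -2
C4: 1C, 1H, 1O, 1Br → 0 − 1 + 1 + 1 = +1
1 carbon (C4) meets the condition.

1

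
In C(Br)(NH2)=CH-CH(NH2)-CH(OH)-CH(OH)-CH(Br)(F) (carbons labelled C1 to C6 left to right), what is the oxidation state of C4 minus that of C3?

0

C4: 2C, 1H, 1O → 0 − 1 + 1 = 0
C3: 2C, 1H, 1N → 0 − 1 + 1 = 0
Difference: 0 − (0) = 0.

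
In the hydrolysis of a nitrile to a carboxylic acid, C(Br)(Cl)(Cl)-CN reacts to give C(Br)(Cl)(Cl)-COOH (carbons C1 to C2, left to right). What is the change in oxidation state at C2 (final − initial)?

Before: C2 has 1 bond to C, 3 bonds to N → oxidation state +3.
After: C2 has 1 bond to C, 3 bonds to O → oxidation state +3.
Δ = +3 − (+3) = 0, so no net redox change at C2.

0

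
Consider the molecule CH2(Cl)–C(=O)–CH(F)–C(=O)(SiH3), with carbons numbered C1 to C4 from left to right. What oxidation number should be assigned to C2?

+2

Bonds to more-electronegative neighbours contribute +1 each, bonds to H or metals contribute −1 each, and C–C bonds contribute 0.
C2 has one bond to C (0), one bond to C (0), a double bond to O (2×+1 = +2).
Oxidation state = 0 + 0 + 2 = +2.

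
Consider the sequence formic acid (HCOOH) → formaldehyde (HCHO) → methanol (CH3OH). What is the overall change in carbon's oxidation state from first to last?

Carbon oxidation states along the series — formic acid: +2, formaldehyde: 0, methanol: -2.
Net change = -2 − (+2) = -4.

-4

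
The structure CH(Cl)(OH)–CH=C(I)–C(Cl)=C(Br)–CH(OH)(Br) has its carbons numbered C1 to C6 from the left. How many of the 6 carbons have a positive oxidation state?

5

Each bond to a more electronegative atom (O, N, halogen) counts +1, each bond to a less electronegative atom (H, metal, B, Si) counts −1, and each C–C bond counts 0. Tallying each carbon:
C1: 1C, 1H, 1O, 1Cl → 0 − 1 + 1 + 1 = +1
C2: 3C, 1H → 0 − 1 = -1
C3: 3C, 1I → 0 + 1 = +1
C4: 3C, 1Cl → 0 + 1 = +1
C5: 3C, 1Br → 0 + 1 = +1
C6: 1C, 1H, 1O, 1Br → 0 − 1 + 1 + 1 = +1
5 carbons (C1, C3, C4, C5, C6) meet the condition.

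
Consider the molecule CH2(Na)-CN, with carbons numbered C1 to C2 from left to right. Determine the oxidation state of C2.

+3

C2 has one bond to C (0), a triple bond to N (3×+1 = +3).
Oxidation state = 0 + 3 = +3.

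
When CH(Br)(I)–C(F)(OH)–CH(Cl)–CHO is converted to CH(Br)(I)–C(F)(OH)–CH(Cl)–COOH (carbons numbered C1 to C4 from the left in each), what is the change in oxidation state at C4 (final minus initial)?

Before: C4 has 1 bond to C, 1 bond to H, 2 bonds to O → oxidation state +1.
After: C4 has 1 bond to C, 3 bonds to O → oxidation state +3.
Δ = +3 − (+1) = +2, so this is an oxidation at C4.

+2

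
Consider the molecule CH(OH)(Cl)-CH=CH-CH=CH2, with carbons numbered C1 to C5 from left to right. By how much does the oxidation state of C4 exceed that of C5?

+1

C4: 3C, 1H → 0 − 1 = -1
C5: 2C, 2H → 0 − 2 = -2
Difference: -1 − (-2) = +1.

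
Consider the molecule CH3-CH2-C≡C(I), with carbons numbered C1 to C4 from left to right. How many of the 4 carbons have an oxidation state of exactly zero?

Tallying each carbon's bonds:
C1: 1C, 3H → 0 − 3 = -3
C2: 2C, 2H → 0 − 2 = -2
C3: 4C → 0 = 0
C4: 3C, 1I → 0 + 1 = +1
1 carbon (C3) meets the condition.

1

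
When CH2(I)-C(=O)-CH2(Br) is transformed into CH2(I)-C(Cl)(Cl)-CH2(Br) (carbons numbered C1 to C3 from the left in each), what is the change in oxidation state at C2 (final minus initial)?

0

Before: C2 has 2 bonds to C, 2 bonds to O → oxidation state +2.
After: C2 has 2 bonds to C, 2 bonds to Cl → oxidation state +2.
Δ = +2 − (+2) = 0, so no net redox change at C2.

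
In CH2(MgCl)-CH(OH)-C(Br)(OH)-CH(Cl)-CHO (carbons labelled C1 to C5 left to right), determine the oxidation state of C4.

0

Each bond to a more electronegative atom (O, N, halogen) counts +1, each bond to a less electronegative atom (H, metal, B, Si) counts −1, and each C–C bond counts 0.
C4 has one bond to C (0), one bond to C (0), one bond to Cl (+1), one bond to H (-1).
Oxidation state = 0 + 0 + 1 − 1 = 0.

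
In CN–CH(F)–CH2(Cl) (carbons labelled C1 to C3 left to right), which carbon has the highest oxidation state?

C1

Tallying each carbon's bonds:
C1: 1C, 3N → 0 + 3 = +3
C2: 2C, 1H, 1F → 0 − 1 + 1 = 0
C3: 1C, 2H, 1Cl → 0 − 2 + 1 = -1
The most oxidised carbon is C1 at +3.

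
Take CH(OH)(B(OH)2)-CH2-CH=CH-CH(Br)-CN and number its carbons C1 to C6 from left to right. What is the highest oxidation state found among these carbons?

Tallying each carbon's bonds:
C1: 1C, 1H, 1O, 1B → 0 − 1 + 1 − 1 = -1
C2: 2C, 2H → 0 − 2 = -2
C3: 3C, 1H → 0 − 1 = -1
C4: 3C, 1H → 0 − 1 = -1
C5: 2C, 1H, 1Br → 0 − 1 + 1 = 0
C6: 1C, 3N → 0 + 3 = +3
The highest value is +3.

+3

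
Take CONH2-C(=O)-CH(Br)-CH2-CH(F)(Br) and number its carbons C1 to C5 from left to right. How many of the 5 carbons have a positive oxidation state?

Tallying each carbon's bonds:
C1: 1C, 2O, 1N → 0 + 2 + 1 = +3
C2: 2C, 2O → 0 + 2 = +2
C3: 2C, 1H, 1Br → 0 − 1 + 1 = 0
C4: 2C, 2H → 0 − 2 = -2
C5: 1C, 1H, 1F, 1Br → 0 − 1 + 1 + 1 = +1
3 carbons (C1, C2, C5) meet the condition.

3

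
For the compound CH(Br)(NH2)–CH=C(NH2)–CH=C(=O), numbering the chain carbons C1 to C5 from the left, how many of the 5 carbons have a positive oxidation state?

Count +1 for every bond to an atom more electronegative than carbon and −1 for every bond to one less electronegative; C–C bonds are 0. Tallying each carbon:
C1: 1C, 1H, 1N, 1Br → 0 − 1 + 1 + 1 = +1
C2: 3C, 1H → 0 − 1 = -1
C3: 3C, 1N → 0 + 1 = +1
C4: 3C, 1H → 0 − 1 = -1
C5: 2C, 2O → 0 + 2 = +2
3 carbons (C1, C3, C5) meet the condition.

3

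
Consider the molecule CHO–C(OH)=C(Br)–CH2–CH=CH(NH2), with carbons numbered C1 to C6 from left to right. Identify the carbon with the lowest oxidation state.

Bonds to more-electronegative neighbours contribute +1 each, bonds to H or metals contribute −1 each, and C–C bonds contribute 0. Tallying each carbon:
C1: 1C, 1H, 2O → 0 − 1 + 2 = +1
C2: 3C, 1O → 0 + 1 = +1
C3: 3C, 1Br → 0 + 1 = +1
C4: 2C, 2H → 0 − 2 = -2
C5: 3C, 1H → 0 − 1 = -1
C6: 2C, 1H, 1N → 0 − 1 + 1 = 0
The most reduced carbon is C4 at -2.

C4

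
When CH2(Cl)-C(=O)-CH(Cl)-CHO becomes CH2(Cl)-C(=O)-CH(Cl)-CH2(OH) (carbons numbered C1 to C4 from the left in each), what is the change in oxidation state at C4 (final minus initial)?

-2

Before: C4 has 1 bond to C, 1 bond to H, 2 bonds to O → oxidation state +1.
After: C4 has 1 bond to C, 2 bonds to H, 1 bond to O → oxidation state -1.
Δ = -1 − (+1) = -2, so this is a reduction at C4.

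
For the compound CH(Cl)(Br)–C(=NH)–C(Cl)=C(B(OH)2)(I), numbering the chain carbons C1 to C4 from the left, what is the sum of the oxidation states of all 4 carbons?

+4

Tallying each carbon's bonds:
C1: 1C, 1H, 1Cl, 1Br → 0 − 1 + 1 + 1 = +1
C2: 2C, 2N → 0 + 2 = +2
C3: 3C, 1Cl → 0 + 1 = +1
C4: 2C, 1I, 1B → 0 + 1 − 1 = 0
Sum = +1 + 2 + 1 + 0 = +4.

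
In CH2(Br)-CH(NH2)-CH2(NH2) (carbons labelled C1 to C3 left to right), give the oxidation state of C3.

-1

Each bond to a more electronegative atom (O, N, halogen) counts +1, each bond to a less electronegative atom (H, metal, B, Si) counts −1, and each C–C bond counts 0.
C3 has one bond to C (0), one bond to N (+1), one bond to H (-1), one bond to H (-1).
Oxidation state = 0 + 1 − 1 − 1 = -1.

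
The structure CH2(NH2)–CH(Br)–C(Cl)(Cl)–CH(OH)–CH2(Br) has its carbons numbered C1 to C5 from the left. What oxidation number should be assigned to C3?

Each bond to a more electronegative atom (O, N, halogen) counts +1, each bond to a less electronegative atom (H, metal, B, Si) counts −1, and each C–C bond counts 0.
C3 has one bond to C (0), one bond to C (0), one bond to Cl (+1), one bond to Cl (+1).
Oxidation state = 0 + 0 + 1 + 1 = +2.

+2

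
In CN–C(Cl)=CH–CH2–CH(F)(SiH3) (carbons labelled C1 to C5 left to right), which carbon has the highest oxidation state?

C1

Count +1 for every bond to an atom more electronegative than carbon and −1 for every bond to one less electronegative; C–C bonds are 0. Tallying each carbon:
C1: 1C, 3N → 0 + 3 = +3
C2: 3C, 1Cl → 0 + 1 = +1
C3: 3C, 1H → 0 − 1 = -1
C4: 2C, 2H → 0 − 2 = -2
C5: 1C, 1H, 1F, 1Si → 0 − 1 + 1 − 1 = -1
The most oxidised carbon is C1 at +3.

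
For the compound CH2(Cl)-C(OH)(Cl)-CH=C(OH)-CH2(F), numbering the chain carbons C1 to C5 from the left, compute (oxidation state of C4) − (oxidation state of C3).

C4: 3C, 1O → 0 + 1 = +1
C3: 3C, 1H → 0 − 1 = -1
Difference: +1 − (-1) = +2.

+2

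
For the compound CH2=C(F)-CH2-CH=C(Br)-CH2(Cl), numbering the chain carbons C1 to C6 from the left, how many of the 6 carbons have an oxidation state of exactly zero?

Assign +1 per bond to O/N/halogen, −1 per bond to H or an electropositive element, and 0 per bond to carbon. Tallying each carbon:
C1: 2C, 2H → 0 − 2 = -2
C2: 3C, 1F → 0 + 1 = +1
C3: 2C, 2H → 0 − 2 = -2
C4: 3C, 1H → 0 − 1 = -1
C5: 3C, 1Br → 0 + 1 = +1
C6: 1C, 2H, 1Cl → 0 − 2 + 1 = -1
0 carbons meet the condition.

0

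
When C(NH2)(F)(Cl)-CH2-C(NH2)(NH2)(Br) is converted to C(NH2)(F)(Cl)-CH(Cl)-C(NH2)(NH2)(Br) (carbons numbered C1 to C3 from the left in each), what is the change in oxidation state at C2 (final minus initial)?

Before: C2 has 2 bonds to C, 2 bonds to H → oxidation state -2.
After: C2 has 2 bonds to C, 1 bond to H, 1 bond to Cl → oxidation state 0.
Δ = 0 − (-2) = +2, so this is an oxidation at C2.

+2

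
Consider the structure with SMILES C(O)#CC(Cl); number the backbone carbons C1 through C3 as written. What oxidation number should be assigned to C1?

+1

C1 has a triple bond to C (3×0 = 0), one bond to O (+1).
Oxidation state = 0 + 1 = +1.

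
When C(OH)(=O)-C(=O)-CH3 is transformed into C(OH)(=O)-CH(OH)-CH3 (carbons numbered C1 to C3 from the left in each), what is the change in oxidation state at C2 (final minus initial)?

Before: C2 has 2 bonds to C, 2 bonds to O → oxidation state +2.
After: C2 has 2 bonds to C, 1 bond to H, 1 bond to O → oxidation state 0.
Δ = 0 − (+2) = -2, so this is a reduction at C2.

-2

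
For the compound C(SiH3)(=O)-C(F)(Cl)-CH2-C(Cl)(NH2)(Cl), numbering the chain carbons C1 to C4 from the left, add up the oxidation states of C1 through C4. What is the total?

Tallying each carbon's bonds:
C1: 1C, 2O, 1Si → 0 + 2 − 1 = +1
C2: 2C, 1F, 1Cl → 0 + 1 + 1 = +2
C3: 2C, 2H → 0 − 2 = -2
C4: 1C, 1N, 2Cl → 0 + 1 + 2 = +3
Sum = +1 + 2 − 2 + 3 = +4.

+4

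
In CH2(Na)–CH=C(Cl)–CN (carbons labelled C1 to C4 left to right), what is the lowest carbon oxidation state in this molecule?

-3

Assign +1 per bond to O/N/halogen, −1 per bond to H or an electropositive element, and 0 per bond to carbon. Tallying each carbon:
C1: 1C, 2H, 1Na → 0 − 2 − 1 = -3
C2: 3C, 1H → 0 − 1 = -1
C3: 3C, 1Cl → 0 + 1 = +1
C4: 1C, 3N → 0 + 3 = +3
The lowest value is -3.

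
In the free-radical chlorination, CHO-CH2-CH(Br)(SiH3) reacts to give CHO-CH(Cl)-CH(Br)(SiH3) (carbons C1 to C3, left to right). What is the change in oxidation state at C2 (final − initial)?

Before: C2 has 2 bonds to C, 2 bonds to H → oxidation state -2.
After: C2 has 2 bonds to C, 1 bond to H, 1 bond to Cl → oxidation state 0.
Δ = 0 − (-2) = +2, so this is an oxidation at C2.

+2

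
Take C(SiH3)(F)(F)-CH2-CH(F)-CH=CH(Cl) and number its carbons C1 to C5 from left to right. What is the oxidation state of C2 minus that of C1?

-3

C2: 2C, 2H → 0 − 2 = -2
C1: 1C, 2F, 1Si → 0 + 2 − 1 = +1
Difference: -2 − (+1) = -3.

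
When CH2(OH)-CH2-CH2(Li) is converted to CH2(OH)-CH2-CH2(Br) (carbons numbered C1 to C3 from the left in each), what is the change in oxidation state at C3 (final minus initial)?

+2

Before: C3 has 1 bond to C, 2 bonds to H, 1 bond to Li → oxidation state -3.
After: C3 has 1 bond to C, 2 bonds to H, 1 bond to Br → oxidation state -1.
Δ = -1 − (-3) = +2, so this is an oxidation at C3.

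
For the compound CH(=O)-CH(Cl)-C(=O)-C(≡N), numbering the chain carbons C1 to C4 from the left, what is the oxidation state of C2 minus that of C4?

C2: 2C, 1H, 1Cl → 0 − 1 + 1 = 0
C4: 1C, 3N → 0 + 3 = +3
Difference: 0 − (+3) = -3.

-3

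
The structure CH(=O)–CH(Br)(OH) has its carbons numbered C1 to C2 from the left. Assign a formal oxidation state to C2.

+1

Assign +1 per bond to O/N/halogen, −1 per bond to H or an electropositive element, and 0 per bond to carbon.
C2 has one bond to C (0), one bond to Br (+1), one bond to O (+1), one bond to H (-1).
Oxidation state = 0 + 1 + 1 − 1 = +1.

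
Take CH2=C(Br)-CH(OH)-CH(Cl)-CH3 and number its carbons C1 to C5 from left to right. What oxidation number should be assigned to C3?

Bonds to more-electronegative neighbours contribute +1 each, bonds to H or metals contribute −1 each, and C–C bonds contribute 0.
C3 has one bond to C (0), one bond to C (0), one bond to O (+1), one bond to H (-1).
Oxidation state = 0 + 0 + 1 − 1 = 0.

0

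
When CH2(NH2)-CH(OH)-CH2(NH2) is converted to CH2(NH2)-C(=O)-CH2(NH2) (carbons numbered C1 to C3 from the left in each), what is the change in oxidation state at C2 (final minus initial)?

Before: C2 has 2 bonds to C, 1 bond to H, 1 bond to O → oxidation state 0.
After: C2 has 2 bonds to C, 2 bonds to O → oxidation state +2.
Δ = +2 − (0) = +2, so this is an oxidation at C2.

+2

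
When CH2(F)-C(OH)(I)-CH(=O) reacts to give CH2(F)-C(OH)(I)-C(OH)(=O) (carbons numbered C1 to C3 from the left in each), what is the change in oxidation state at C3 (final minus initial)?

+2

Before: C3 has 1 bond to C, 1 bond to H, 2 bonds to O → oxidation state +1.
After: C3 has 1 bond to C, 3 bonds to O → oxidation state +3.
Δ = +3 − (+1) = +2, so this is an oxidation at C3.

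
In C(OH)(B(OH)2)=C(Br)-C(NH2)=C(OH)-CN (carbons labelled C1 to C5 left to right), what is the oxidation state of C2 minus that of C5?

-2

C2: 3C, 1Br → 0 + 1 = +1
C5: 1C, 3N → 0 + 3 = +3
Difference: +1 − (+3) = -2.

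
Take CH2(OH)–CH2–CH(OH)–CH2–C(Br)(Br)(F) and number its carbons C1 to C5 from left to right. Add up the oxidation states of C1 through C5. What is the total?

-2

Assign +1 per bond to O/N/halogen, −1 per bond to H or an electropositive element, and 0 per bond to carbon. Tallying each carbon:
C1: 1C, 2H, 1O → 0 − 2 + 1 = -1
C2: 2C, 2H → 0 − 2 = -2
C3: 2C, 1H, 1O → 0 − 1 + 1 = 0
C4: 2C, 2H → 0 − 2 = -2
C5: 1C, 1F, 2Br → 0 + 1 + 2 = +3
Sum = -1 − 2 + 0 − 2 + 3 = -2.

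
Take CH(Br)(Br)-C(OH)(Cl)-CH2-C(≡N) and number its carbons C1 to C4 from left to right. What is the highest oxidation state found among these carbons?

+3

Tallying each carbon's bonds:
C1: 1C, 1H, 2Br → 0 − 1 + 2 = +1
C2: 2C, 1O, 1Cl → 0 + 1 + 1 = +2
C3: 2C, 2H → 0 − 2 = -2
C4: 1C, 3N → 0 + 3 = +3
The highest value is +3.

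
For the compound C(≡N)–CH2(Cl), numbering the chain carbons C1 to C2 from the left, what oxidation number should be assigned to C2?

Bonds to more-electronegative neighbours contribute +1 each, bonds to H or metals contribute −1 each, and C–C bonds contribute 0.
C2 has one bond to C (0), one bond to Cl (+1), one bond to H (-1), one bond to H (-1).
Oxidation state = 0 + 1 − 1 − 1 = -1.

-1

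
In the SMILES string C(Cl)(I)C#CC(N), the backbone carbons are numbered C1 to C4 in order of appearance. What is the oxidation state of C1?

Bonds to more-electronegative neighbours contribute +1 each, bonds to H or metals contribute −1 each, and C–C bonds contribute 0.
C1 has one bond to C (0), one bond to Cl (+1), one bond to H (-1), one bond to I (+1).
Oxidation state = 0 + 1 − 1 + 1 = +1.

+1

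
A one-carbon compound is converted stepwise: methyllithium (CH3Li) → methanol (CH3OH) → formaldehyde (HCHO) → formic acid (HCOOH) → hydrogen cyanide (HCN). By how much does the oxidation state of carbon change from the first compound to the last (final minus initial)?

+6

Carbon oxidation states along the series — methyllithium: -4, methanol: -2, formaldehyde: 0, formic acid: +2, hydrogen cyanide: +2.
Net change = +2 − (-4) = +6.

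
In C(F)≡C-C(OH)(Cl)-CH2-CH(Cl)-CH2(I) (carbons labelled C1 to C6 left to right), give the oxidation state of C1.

+1

C1 has a triple bond to C (3×0 = 0), one bond to F (+1).
Oxidation state = 0 + 1 = +1.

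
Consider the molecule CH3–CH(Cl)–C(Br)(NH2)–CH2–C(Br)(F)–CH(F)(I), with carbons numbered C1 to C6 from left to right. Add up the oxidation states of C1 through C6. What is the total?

Bonds to more-electronegative neighbours contribute +1 each, bonds to H or metals contribute −1 each, and C–C bonds contribute 0. Tallying each carbon:
C1: 1C, 3H → 0 − 3 = -3
C2: 2C, 1H, 1Cl → 0 − 1 + 1 = 0
C3: 2C, 1N, 1Br → 0 + 1 + 1 = +2
C4: 2C, 2H → 0 − 2 = -2
C5: 2C, 1F, 1Br → 0 + 1 + 1 = +2
C6: 1C, 1H, 1F, 1I → 0 − 1 + 1 + 1 = +1
Sum = -3 + 0 + 2 − 2 + 2 + 1 = 0.

0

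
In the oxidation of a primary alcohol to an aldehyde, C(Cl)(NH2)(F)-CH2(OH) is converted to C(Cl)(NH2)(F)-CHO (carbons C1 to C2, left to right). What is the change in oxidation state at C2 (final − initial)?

+2

Before: C2 has 1 bond to C, 2 bonds to H, 1 bond to O → oxidation state -1.
After: C2 has 1 bond to C, 1 bond to H, 2 bonds to O → oxidation state +1.
Δ = +1 − (-1) = +2, so this is an oxidation at C2.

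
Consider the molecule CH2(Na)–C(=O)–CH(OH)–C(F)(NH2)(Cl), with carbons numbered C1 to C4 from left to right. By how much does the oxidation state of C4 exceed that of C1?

C4: 1C, 1N, 1F, 1Cl → 0 + 1 + 1 + 1 = +3
C1: 1C, 2H, 1Na → 0 − 2 − 1 = -3
Difference: +3 − (-3) = +6.

+6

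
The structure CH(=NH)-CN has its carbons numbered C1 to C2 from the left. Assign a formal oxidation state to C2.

+3

C2 has one bond to C (0), a triple bond to N (3×+1 = +3).
Oxidation state = 0 + 3 = +3.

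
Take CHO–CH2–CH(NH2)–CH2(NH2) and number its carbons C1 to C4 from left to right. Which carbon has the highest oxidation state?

C1

Tallying each carbon's bonds:
C1: 1C, 1H, 2O → 0 − 1 + 2 = +1
C2: 2C, 2H → 0 − 2 = -2
C3: 2C, 1H, 1N → 0 − 1 + 1 = 0
C4: 1C, 2H, 1N → 0 − 2 + 1 = -1
The most oxidised carbon is C1 at +1.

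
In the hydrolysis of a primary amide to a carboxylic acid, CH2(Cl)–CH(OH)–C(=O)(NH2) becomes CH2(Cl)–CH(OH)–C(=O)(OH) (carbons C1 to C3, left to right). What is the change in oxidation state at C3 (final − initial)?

Before: C3 has 1 bond to C, 2 bonds to O, 1 bond to N → oxidation state +3.
After: C3 has 1 bond to C, 3 bonds to O → oxidation state +3.
Δ = +3 − (+3) = 0, so no net redox change at C3.

0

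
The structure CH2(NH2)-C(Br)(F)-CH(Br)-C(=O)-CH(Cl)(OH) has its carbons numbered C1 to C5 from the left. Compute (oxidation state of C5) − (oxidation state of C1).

+2

C5: 1C, 1H, 1O, 1Cl → 0 − 1 + 1 + 1 = +1
C1: 1C, 2H, 1N → 0 − 2 + 1 = -1
Difference: +1 − (-1) = +2.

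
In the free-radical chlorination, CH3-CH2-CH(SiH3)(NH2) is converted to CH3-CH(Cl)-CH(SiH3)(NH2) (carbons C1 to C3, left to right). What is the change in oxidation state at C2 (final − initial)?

+2

Before: C2 has 2 bonds to C, 2 bonds to H → oxidation state -2.
After: C2 has 2 bonds to C, 1 bond to H, 1 bond to Cl → oxidation state 0.
Δ = 0 − (-2) = +2, so this is an oxidation at C2.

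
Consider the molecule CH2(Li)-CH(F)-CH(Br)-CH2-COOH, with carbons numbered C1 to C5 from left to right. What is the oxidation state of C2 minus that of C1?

+3

C2: 2C, 1H, 1F → 0 − 1 + 1 = 0
C1: 1C, 2H, 1Li → 0 − 2 − 1 = -3
Difference: 0 − (-3) = +3.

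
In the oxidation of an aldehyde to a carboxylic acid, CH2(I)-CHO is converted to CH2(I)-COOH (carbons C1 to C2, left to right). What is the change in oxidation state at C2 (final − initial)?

+2

Before: C2 has 1 bond to C, 1 bond to H, 2 bonds to O → oxidation state +1.
After: C2 has 1 bond to C, 3 bonds to O → oxidation state +3.
Δ = +3 − (+1) = +2, so this is an oxidation at C2.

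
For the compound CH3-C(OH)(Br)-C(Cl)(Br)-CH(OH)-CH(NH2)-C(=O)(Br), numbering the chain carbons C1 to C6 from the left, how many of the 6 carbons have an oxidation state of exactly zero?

2

Tallying each carbon's bonds:
C1: 1C, 3H → 0 − 3 = -3
C2: 2C, 1O, 1Br → 0 + 1 + 1 = +2
C3: 2C, 1Cl, 1Br → 0 + 1 + 1 = +2
C4: 2C, 1H, 1O → 0 − 1 + 1 = 0
C5: 2C, 1H, 1N → 0 − 1 + 1 = 0
C6: 1C, 2O, 1Br → 0 + 2 + 1 = +3
2 carbons (C4, C5) meet the condition.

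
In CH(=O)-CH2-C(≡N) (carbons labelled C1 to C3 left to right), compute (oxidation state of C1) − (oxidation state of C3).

-2

C1: 1C, 1H, 2O → 0 − 1 + 2 = +1
C3: 1C, 3N → 0 + 3 = +3
Difference: +1 − (+3) = -2.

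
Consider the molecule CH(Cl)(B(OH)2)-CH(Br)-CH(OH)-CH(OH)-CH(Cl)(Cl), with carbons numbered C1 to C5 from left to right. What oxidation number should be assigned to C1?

Each bond to a more electronegative atom (O, N, halogen) counts +1, each bond to a less electronegative atom (H, metal, B, Si) counts −1, and each C–C bond counts 0.
C1 has one bond to C (0), one bond to Cl (+1), one bond to B (-1), one bond to H (-1).
Oxidation state = 0 + 1 − 1 − 1 = -1.

-1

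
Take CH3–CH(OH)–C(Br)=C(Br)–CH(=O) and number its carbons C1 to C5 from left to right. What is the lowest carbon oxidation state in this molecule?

Count +1 for every bond to an atom more electronegative than carbon and −1 for every bond to one less electronegative; C–C bonds are 0. Tallying each carbon:
C1: 1C, 3H → 0 − 3 = -3
C2: 2C, 1H, 1O → 0 − 1 + 1 = 0
C3: 3C, 1Br → 0 + 1 = +1
C4: 3C, 1Br → 0 + 1 = +1
C5: 1C, 1H, 2O → 0 − 1 + 2 = +1
The lowest value is -3.

-3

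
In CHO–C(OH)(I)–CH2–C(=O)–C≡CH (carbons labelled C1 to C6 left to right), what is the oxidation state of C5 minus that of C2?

C5: 4C → 0 = 0
C2: 2C, 1O, 1I → 0 + 1 + 1 = +2
Difference: 0 − (+2) = -2.

-2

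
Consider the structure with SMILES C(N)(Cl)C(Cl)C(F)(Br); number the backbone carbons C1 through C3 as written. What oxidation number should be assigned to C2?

0

C2 has one bond to C (0), one bond to C (0), one bond to Cl (+1), one bond to H (-1).
Oxidation state = 0 + 0 + 1 − 1 = 0.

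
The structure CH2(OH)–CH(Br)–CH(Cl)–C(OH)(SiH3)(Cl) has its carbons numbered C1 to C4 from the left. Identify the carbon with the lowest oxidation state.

C1

Tallying each carbon's bonds:
C1: 1C, 2H, 1O → 0 − 2 + 1 = -1
C2: 2C, 1H, 1Br → 0 − 1 + 1 = 0
C3: 2C, 1H, 1Cl → 0 − 1 + 1 = 0
C4: 1C, 1O, 1Cl, 1Si → 0 + 1 + 1 − 1 = +1
The most reduced carbon is C1 at -1.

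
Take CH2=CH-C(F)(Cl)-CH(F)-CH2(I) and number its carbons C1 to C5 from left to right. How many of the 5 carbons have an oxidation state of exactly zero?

1

Tallying each carbon's bonds:
C1: 2C, 2H → 0 − 2 = -2
C2: 3C, 1H → 0 − 1 = -1
C3: 2C, 1F, 1Cl → 0 + 1 + 1 = +2
C4: 2C, 1H, 1F → 0 − 1 + 1 = 0
C5: 1C, 2H, 1I → 0 − 2 + 1 = -1
1 carbon (C4) meets the condition.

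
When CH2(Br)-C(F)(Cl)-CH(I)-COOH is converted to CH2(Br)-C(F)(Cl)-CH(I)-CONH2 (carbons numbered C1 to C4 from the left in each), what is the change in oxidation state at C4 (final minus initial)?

0

Before: C4 has 1 bond to C, 3 bonds to O → oxidation state +3.
After: C4 has 1 bond to C, 2 bonds to O, 1 bond to N → oxidation state +3.
Δ = +3 − (+3) = 0, so no net redox change at C4.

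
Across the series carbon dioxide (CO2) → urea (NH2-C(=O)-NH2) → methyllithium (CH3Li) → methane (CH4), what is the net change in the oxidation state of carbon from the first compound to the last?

-8

Carbon oxidation states along the series — carbon dioxide: +4, urea: +4, methyllithium: -4, methane: -4.
Net change = -4 − (+4) = -8.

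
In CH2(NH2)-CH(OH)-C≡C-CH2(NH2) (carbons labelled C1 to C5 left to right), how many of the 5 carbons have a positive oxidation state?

Each bond to a more electronegative atom (O, N, halogen) counts +1, each bond to a less electronegative atom (H, metal, B, Si) counts −1, and each C–C bond counts 0. Tallying each carbon:
C1: 1C, 2H, 1N → 0 − 2 + 1 = -1
C2: 2C, 1H, 1O → 0 − 1 + 1 = 0
C3: 4C → 0 = 0
C4: 4C → 0 = 0
C5: 1C, 2H, 1N → 0 − 2 + 1 = -1
0 carbons meet the condition.

0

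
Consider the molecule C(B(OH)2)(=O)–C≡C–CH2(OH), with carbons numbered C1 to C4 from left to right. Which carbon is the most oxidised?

C1

Bonds to more-electronegative neighbours contribute +1 each, bonds to H or metals contribute −1 each, and C–C bonds contribute 0. Tallying each carbon:
C1: 1C, 2O, 1B → 0 + 2 − 1 = +1
C2: 4C → 0 = 0
C3: 4C → 0 = 0
C4: 1C, 2H, 1O → 0 − 2 + 1 = -1
The most oxidised carbon is C1 at +1.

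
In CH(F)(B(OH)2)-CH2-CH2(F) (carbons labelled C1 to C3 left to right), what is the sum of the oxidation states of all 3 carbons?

-4

Tallying each carbon's bonds:
C1: 1C, 1H, 1F, 1B → 0 − 1 + 1 − 1 = -1
C2: 2C, 2H → 0 − 2 = -2
C3: 1C, 2H, 1F → 0 − 2 + 1 = -1
Sum = -1 − 2 − 1 = -4.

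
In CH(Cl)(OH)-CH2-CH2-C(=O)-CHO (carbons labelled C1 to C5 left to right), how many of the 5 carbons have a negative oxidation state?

2

Tallying each carbon's bonds:
C1: 1C, 1H, 1O, 1Cl → 0 − 1 + 1 + 1 = +1
C2: 2C, 2H → 0 − 2 = -2
C3: 2C, 2H → 0 − 2 = -2
C4: 2C, 2O → 0 + 2 = +2
C5: 1C, 1H, 2O → 0 − 1 + 2 = +1
2 carbons (C2, C3) meet the condition.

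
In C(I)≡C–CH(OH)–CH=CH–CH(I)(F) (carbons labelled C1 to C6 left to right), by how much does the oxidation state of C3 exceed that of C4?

+1

C3: 2C, 1H, 1O → 0 − 1 + 1 = 0
C4: 3C, 1H → 0 − 1 = -1
Difference: 0 − (-1) = +1.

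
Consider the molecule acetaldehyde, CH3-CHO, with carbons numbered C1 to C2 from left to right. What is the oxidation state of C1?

C1 has one bond to H (-1), one bond to H (-1), one bond to H (-1), one bond to C (0).
Oxidation state = -1 − 1 − 1 + 0 = -3.

-3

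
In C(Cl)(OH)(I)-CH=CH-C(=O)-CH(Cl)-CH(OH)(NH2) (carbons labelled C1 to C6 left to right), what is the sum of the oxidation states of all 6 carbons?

+4

Each bond to a more electronegative atom (O, N, halogen) counts +1, each bond to a less electronegative atom (H, metal, B, Si) counts −1, and each C–C bond counts 0. Tallying each carbon:
C1: 1C, 1O, 1Cl, 1I → 0 + 1 + 1 + 1 = +3
C2: 3C, 1H → 0 − 1 = -1
C3: 3C, 1H → 0 − 1 = -1
C4: 2C, 2O → 0 + 2 = +2
C5: 2C, 1H, 1Cl → 0 − 1 + 1 = 0
C6: 1C, 1H, 1O, 1N → 0 − 1 + 1 + 1 = +1
Sum = +3 − 1 − 1 + 2 + 0 + 1 = +4.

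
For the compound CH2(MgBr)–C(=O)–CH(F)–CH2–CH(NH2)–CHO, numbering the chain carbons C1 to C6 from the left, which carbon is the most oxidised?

Assign +1 per bond to O/N/halogen, −1 per bond to H or an electropositive element, and 0 per bond to carbon. Tallying each carbon:
C1: 1C, 2H, 1Mg → 0 − 2 − 1 = -3
C2: 2C, 2O → 0 + 2 = +2
C3: 2C, 1H, 1F → 0 − 1 + 1 = 0
C4: 2C, 2H → 0 − 2 = -2
C5: 2C, 1H, 1N → 0 − 1 + 1 = 0
C6: 1C, 1H, 2O → 0 − 1 + 2 = +1
The most oxidised carbon is C2 at +2.

C2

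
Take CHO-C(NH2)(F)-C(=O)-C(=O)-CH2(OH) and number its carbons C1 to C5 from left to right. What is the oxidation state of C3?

+2

Each bond to a more electronegative atom (O, N, halogen) counts +1, each bond to a less electronegative atom (H, metal, B, Si) counts −1, and each C–C bond counts 0.
C3 has one bond to C (0), one bond to C (0), a double bond to O (2×+1 = +2).
Oxidation state = 0 + 0 + 2 = +2.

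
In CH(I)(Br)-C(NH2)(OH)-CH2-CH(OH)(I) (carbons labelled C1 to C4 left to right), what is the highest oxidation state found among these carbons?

+2

Count +1 for every bond to an atom more electronegative than carbon and −1 for every bond to one less electronegative; C–C bonds are 0. Tallying each carbon:
C1: 1C, 1H, 1Br, 1I → 0 − 1 + 1 + 1 = +1
C2: 2C, 1O, 1N → 0 + 1 + 1 = +2
C3: 2C, 2H → 0 − 2 = -2
C4: 1C, 1H, 1O, 1I → 0 − 1 + 1 + 1 = +1
The highest value is +2.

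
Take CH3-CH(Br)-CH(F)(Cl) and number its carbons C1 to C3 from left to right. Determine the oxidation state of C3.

+1

Assign +1 per bond to O/N/halogen, −1 per bond to H or an electropositive element, and 0 per bond to carbon.
C3 has one bond to C (0), one bond to H (-1), one bond to F (+1), one bond to Cl (+1).
Oxidation state = 0 − 1 + 1 + 1 = +1.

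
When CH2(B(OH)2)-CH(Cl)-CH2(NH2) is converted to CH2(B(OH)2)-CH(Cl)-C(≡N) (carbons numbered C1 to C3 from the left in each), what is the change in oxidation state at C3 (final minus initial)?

+4

Before: C3 has 1 bond to C, 2 bonds to H, 1 bond to N → oxidation state -1.
After: C3 has 1 bond to C, 3 bonds to N → oxidation state +3.
Δ = +3 − (-1) = +4, so this is an oxidation at C3.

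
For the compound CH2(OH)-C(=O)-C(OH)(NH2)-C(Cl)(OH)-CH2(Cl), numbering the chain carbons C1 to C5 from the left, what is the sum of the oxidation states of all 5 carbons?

+4

Tallying each carbon's bonds:
C1: 1C, 2H, 1O → 0 − 2 + 1 = -1
C2: 2C, 2O → 0 + 2 = +2
C3: 2C, 1O, 1N → 0 + 1 + 1 = +2
C4: 2C, 1O, 1Cl → 0 + 1 + 1 = +2
C5: 1C, 2H, 1Cl → 0 − 2 + 1 = -1
Sum = -1 + 2 + 2 + 2 − 1 = +4.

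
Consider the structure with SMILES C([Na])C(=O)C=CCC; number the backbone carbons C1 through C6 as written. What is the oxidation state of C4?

Each bond to a more electronegative atom (O, N, halogen) counts +1, each bond to a less electronegative atom (H, metal, B, Si) counts −1, and each C–C bond counts 0.
C4 has a double bond to C (2×0 = 0), one bond to C (0), one bond to H (-1).
Oxidation state = 0 + 0 − 1 = -1.

-1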